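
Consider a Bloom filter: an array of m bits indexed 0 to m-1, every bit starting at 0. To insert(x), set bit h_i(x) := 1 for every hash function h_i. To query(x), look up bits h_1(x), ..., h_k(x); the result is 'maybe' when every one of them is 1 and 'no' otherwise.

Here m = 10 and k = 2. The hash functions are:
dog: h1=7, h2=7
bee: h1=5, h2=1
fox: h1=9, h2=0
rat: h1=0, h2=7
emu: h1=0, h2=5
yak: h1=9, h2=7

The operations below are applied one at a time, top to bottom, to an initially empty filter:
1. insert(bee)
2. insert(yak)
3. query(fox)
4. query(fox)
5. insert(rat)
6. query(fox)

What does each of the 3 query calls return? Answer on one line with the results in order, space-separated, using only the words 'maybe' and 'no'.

Start: bits=0000000000
Op 1: insert bee -> sets bits 1 5 -> bits=0100010000
Op 2: insert yak -> sets bits 7 9 -> bits=0100010101
Op 3: query fox -> checks bit0=0, bit9=1 (has a 0) -> no
Op 4: query fox -> checks bit0=0, bit9=1 (has a 0) -> no
Op 5: insert rat -> sets bits 0 7 -> bits=1100010101
Op 6: query fox -> checks bit0=1, bit9=1 (all 1) -> maybe
Query results in order: no no maybe

Answer: no no maybe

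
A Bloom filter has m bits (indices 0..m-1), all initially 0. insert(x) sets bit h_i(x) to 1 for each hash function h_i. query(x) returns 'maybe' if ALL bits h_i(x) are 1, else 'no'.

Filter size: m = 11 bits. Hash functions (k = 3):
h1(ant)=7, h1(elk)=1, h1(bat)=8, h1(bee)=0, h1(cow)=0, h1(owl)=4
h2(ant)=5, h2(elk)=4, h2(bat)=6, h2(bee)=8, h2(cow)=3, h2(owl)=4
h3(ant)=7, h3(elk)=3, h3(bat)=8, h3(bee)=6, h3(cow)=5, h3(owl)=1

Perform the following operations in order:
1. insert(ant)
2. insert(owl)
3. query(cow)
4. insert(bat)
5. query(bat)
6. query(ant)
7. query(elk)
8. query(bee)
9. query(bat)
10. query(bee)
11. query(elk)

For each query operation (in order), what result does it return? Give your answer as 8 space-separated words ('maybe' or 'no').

Answer: no maybe maybe no no maybe no no

Derivation:
Start: bits=00000000000
Op 1: insert ant -> sets bits 5 7 -> bits=00000101000
Op 2: insert owl -> sets bits 1 4 -> bits=01001101000
Op 3: query cow -> checks bit0=0, bit3=0, bit5=1 (has a 0) -> no
Op 4: insert bat -> sets bits 6 8 -> bits=01001111100
Op 5: query bat -> checks bit6=1, bit8=1 (all 1) -> maybe
Op 6: query ant -> checks bit5=1, bit7=1 (all 1) -> maybe
Op 7: query elk -> checks bit1=1, bit3=0, bit4=1 (has a 0) -> no
Op 8: query bee -> checks bit0=0, bit6=1, bit8=1 (has a 0) -> no
Op 9: query bat -> checks bit6=1, bit8=1 (all 1) -> maybe
Op 10: query bee -> checks bit0=0, bit6=1, bit8=1 (has a 0) -> no
Op 11: query elk -> checks bit1=1, bit3=0, bit4=1 (has a 0) -> no
Query results in order: no maybe maybe no no maybe no no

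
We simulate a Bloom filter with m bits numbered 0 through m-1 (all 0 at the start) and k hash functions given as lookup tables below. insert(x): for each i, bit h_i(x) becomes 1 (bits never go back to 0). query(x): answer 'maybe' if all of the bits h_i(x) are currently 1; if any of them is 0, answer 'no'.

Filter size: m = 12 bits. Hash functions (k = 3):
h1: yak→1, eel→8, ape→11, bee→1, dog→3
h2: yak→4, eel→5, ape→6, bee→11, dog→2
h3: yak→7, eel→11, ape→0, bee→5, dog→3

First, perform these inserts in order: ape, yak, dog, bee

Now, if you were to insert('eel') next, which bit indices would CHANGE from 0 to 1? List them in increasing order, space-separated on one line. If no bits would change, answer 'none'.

Start: bits=000000000000
After insert 'ape': sets bits 0 6 11 -> bits=100000100001
After insert 'yak': sets bits 1 4 7 -> bits=110010110001
After insert 'dog': sets bits 2 3 -> bits=111110110001
After insert 'bee': sets bits 1 5 11 -> bits=111111110001
insert 'eel' would touch bits 5 8 11; currently bit5=1, bit8=0, bit11=1
Bits that are 0 among those (would change 0->1): 8

Answer: 8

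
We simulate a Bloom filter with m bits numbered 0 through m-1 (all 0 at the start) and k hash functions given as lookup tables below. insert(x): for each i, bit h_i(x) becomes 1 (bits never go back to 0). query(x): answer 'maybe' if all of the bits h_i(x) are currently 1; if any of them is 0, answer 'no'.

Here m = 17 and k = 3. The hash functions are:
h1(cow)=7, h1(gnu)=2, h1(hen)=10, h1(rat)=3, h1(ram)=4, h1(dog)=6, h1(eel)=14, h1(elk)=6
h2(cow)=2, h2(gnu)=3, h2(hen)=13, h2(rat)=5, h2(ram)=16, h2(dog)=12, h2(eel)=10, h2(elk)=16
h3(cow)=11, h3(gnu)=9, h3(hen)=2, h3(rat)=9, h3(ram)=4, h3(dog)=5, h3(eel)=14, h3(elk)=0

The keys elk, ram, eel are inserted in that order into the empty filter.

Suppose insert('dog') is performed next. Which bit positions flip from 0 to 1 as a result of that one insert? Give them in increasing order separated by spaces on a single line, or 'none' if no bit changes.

Start: bits=00000000000000000
After insert 'elk': sets bits 0 6 16 -> bits=10000010000000001
After insert 'ram': sets bits 4 16 -> bits=10001010000000001
After insert 'eel': sets bits 10 14 -> bits=10001010001000101
insert 'dog' would touch bits 5 6 12; currently bit5=0, bit6=1, bit12=0
Bits that are 0 among those (would change 0->1): 5 12

Answer: 5 12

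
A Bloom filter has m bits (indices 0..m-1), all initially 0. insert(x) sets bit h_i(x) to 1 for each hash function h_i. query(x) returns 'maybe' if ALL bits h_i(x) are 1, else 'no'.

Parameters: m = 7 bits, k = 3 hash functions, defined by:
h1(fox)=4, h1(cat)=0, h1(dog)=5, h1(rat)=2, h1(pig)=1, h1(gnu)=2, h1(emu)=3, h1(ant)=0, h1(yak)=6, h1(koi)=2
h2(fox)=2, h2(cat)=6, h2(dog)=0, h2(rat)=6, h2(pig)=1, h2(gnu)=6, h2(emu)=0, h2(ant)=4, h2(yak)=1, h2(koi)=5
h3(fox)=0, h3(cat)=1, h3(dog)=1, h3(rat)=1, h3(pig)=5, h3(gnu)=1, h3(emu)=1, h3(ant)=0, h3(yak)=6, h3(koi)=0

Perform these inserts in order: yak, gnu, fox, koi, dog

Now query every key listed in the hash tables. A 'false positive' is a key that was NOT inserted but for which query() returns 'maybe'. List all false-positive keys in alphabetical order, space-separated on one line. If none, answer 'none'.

Start: bits=0000000
After insert 'yak': sets bits 1 6 -> bits=0100001
After insert 'gnu': sets bits 1 2 6 -> bits=0110001
After insert 'fox': sets bits 0 2 4 -> bits=1110101
After insert 'koi': sets bits 0 2 5 -> bits=1110111
After insert 'dog': sets bits 0 1 5 -> bits=1110111
Not inserted: ant cat emu pig rat — query each against bits=1110111:
query ant: checks bit0=1, bit4=1 (all 1) -> maybe => FALSE POSITIVE
query cat: checks bit0=1, bit1=1, bit6=1 (all 1) -> maybe => FALSE POSITIVE
query emu: checks bit0=1, bit1=1, bit3=0 (has a 0) -> no => not a false positive
query pig: checks bit1=1, bit5=1 (all 1) -> maybe => FALSE POSITIVE
query rat: checks bit1=1, bit2=1, bit6=1 (all 1) -> maybe => FALSE POSITIVE
False positives (alphabetical): ant cat pig rat

Answer: ant cat pig rat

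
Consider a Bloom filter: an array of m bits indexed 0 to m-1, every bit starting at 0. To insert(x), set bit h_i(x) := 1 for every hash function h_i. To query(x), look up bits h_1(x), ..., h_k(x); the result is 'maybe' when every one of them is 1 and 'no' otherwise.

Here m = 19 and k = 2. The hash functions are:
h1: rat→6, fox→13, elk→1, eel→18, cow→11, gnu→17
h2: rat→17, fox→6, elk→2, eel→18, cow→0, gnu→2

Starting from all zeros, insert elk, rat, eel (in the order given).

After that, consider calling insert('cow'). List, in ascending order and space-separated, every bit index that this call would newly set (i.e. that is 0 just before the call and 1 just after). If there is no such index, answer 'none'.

Answer: 0 11

Derivation:
Start: bits=0000000000000000000
After insert 'elk': sets bits 1 2 -> bits=0110000000000000000
After insert 'rat': sets bits 6 17 -> bits=0110001000000000010
After insert 'eel': sets bits 18 -> bits=0110001000000000011
insert 'cow' would touch bits 0 11; currently bit0=0, bit11=0
Bits that are 0 among those (would change 0->1): 0 11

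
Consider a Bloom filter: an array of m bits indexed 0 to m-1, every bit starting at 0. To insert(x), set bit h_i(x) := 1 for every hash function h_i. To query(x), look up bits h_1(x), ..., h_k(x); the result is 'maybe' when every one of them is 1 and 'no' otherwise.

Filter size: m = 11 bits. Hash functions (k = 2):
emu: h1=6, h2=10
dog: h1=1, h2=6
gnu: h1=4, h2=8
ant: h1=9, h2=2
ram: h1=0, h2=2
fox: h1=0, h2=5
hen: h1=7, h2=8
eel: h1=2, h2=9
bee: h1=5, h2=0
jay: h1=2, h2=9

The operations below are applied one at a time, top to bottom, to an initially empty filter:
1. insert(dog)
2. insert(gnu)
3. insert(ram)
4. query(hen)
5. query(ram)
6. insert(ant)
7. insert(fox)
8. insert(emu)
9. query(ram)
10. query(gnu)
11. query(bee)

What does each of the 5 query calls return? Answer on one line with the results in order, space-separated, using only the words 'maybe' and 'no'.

Start: bits=00000000000
Op 1: insert dog -> sets bits 1 6 -> bits=01000010000
Op 2: insert gnu -> sets bits 4 8 -> bits=01001010100
Op 3: insert ram -> sets bits 0 2 -> bits=11101010100
Op 4: query hen -> checks bit7=0, bit8=1 (has a 0) -> no
Op 5: query ram -> checks bit0=1, bit2=1 (all 1) -> maybe
Op 6: insert ant -> sets bits 2 9 -> bits=11101010110
Op 7: insert fox -> sets bits 0 5 -> bits=11101110110
Op 8: insert emu -> sets bits 6 10 -> bits=11101110111
Op 9: query ram -> checks bit0=1, bit2=1 (all 1) -> maybe
Op 10: query gnu -> checks bit4=1, bit8=1 (all 1) -> maybe
Op 11: query bee -> checks bit0=1, bit5=1 (all 1) -> maybe
Query results in order: no maybe maybe maybe maybe

Answer: no maybe maybe maybe maybe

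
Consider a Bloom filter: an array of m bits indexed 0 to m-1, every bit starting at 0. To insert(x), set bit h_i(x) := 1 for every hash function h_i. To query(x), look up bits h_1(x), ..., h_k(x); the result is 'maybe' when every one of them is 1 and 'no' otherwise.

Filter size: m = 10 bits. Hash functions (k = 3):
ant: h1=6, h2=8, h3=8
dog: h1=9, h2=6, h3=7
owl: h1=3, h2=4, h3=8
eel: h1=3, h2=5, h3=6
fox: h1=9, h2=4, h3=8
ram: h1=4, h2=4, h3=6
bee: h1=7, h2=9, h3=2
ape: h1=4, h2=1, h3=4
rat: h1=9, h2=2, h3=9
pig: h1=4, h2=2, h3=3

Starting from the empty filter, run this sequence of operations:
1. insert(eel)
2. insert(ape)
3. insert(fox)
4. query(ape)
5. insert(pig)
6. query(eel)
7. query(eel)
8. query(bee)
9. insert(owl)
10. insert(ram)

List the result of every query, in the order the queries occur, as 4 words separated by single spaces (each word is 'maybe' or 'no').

Start: bits=0000000000
Op 1: insert eel -> sets bits 3 5 6 -> bits=0001011000
Op 2: insert ape -> sets bits 1 4 -> bits=0101111000
Op 3: insert fox -> sets bits 4 8 9 -> bits=0101111011
Op 4: query ape -> checks bit1=1, bit4=1 (all 1) -> maybe
Op 5: insert pig -> sets bits 2 3 4 -> bits=0111111011
Op 6: query eel -> checks bit3=1, bit5=1, bit6=1 (all 1) -> maybe
Op 7: query eel -> checks bit3=1, bit5=1, bit6=1 (all 1) -> maybe
Op 8: query bee -> checks bit2=1, bit7=0, bit9=1 (has a 0) -> no
Op 9: insert owl -> sets bits 3 4 8 -> bits=0111111011
Op 10: insert ram -> sets bits 4 6 -> bits=0111111011
Query results in order: maybe maybe maybe no

Answer: maybe maybe maybe no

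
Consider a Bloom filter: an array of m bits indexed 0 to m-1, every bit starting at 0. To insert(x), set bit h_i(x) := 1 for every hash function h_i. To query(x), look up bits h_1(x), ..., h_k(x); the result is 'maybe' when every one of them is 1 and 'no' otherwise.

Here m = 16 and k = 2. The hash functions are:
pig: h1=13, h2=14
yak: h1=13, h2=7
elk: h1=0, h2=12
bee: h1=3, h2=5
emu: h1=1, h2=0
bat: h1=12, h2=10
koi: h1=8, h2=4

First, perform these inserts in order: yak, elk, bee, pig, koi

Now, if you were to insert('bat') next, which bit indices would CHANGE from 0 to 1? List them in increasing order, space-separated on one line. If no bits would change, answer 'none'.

Start: bits=0000000000000000
After insert 'yak': sets bits 7 13 -> bits=0000000100000100
After insert 'elk': sets bits 0 12 -> bits=1000000100001100
After insert 'bee': sets bits 3 5 -> bits=1001010100001100
After insert 'pig': sets bits 13 14 -> bits=1001010100001110
After insert 'koi': sets bits 4 8 -> bits=1001110110001110
insert 'bat' would touch bits 10 12; currently bit10=0, bit12=1
Bits that are 0 among those (would change 0->1): 10

Answer: 10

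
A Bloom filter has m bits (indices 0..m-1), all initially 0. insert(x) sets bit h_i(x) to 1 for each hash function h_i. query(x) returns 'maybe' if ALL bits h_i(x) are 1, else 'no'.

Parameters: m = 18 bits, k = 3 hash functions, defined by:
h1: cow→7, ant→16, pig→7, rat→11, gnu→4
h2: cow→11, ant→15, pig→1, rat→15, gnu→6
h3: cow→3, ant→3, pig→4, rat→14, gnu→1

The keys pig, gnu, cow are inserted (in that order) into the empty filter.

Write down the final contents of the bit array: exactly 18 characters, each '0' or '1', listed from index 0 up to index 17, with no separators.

Start: bits=000000000000000000
After insert 'pig': sets bits 1 4 7 -> bits=010010010000000000
After insert 'gnu': sets bits 1 4 6 -> bits=010010110000000000
After insert 'cow': sets bits 3 7 11 -> bits=010110110001000000

Answer: 010110110001000000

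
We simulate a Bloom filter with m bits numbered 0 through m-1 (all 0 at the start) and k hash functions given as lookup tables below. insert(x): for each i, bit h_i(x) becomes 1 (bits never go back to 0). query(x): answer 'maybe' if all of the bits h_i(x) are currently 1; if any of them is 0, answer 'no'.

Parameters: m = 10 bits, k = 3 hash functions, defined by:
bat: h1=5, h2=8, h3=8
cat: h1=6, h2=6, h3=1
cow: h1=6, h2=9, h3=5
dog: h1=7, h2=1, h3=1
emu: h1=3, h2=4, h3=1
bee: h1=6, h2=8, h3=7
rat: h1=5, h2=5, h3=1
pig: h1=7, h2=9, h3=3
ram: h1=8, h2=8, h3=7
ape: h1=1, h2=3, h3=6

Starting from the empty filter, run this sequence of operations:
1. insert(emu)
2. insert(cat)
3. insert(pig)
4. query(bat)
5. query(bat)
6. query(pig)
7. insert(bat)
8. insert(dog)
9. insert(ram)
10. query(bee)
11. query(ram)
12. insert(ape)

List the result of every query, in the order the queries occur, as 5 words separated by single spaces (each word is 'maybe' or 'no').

Answer: no no maybe maybe maybe

Derivation:
Start: bits=0000000000
Op 1: insert emu -> sets bits 1 3 4 -> bits=0101100000
Op 2: insert cat -> sets bits 1 6 -> bits=0101101000
Op 3: insert pig -> sets bits 3 7 9 -> bits=0101101101
Op 4: query bat -> checks bit5=0, bit8=0 (has a 0) -> no
Op 5: query bat -> checks bit5=0, bit8=0 (has a 0) -> no
Op 6: query pig -> checks bit3=1, bit7=1, bit9=1 (all 1) -> maybe
Op 7: insert bat -> sets bits 5 8 -> bits=0101111111
Op 8: insert dog -> sets bits 1 7 -> bits=0101111111
Op 9: insert ram -> sets bits 7 8 -> bits=0101111111
Op 10: query bee -> checks bit6=1, bit7=1, bit8=1 (all 1) -> maybe
Op 11: query ram -> checks bit7=1, bit8=1 (all 1) -> maybe
Op 12: insert ape -> sets bits 1 3 6 -> bits=0101111111
Query results in order: no no maybe maybe maybe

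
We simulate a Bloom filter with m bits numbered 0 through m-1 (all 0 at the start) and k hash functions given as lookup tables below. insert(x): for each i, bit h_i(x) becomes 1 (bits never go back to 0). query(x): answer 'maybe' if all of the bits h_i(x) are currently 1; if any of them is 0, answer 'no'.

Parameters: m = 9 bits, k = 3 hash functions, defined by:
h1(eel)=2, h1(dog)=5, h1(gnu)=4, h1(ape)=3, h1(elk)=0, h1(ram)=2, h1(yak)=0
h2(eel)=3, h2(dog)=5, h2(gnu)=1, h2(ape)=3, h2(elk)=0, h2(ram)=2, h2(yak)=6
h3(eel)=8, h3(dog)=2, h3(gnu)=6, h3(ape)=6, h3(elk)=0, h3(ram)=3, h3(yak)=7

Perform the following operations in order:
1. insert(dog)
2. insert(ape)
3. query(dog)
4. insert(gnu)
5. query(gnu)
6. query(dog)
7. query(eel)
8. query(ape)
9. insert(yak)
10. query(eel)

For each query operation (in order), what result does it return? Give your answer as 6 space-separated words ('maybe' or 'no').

Start: bits=000000000
Op 1: insert dog -> sets bits 2 5 -> bits=001001000
Op 2: insert ape -> sets bits 3 6 -> bits=001101100
Op 3: query dog -> checks bit2=1, bit5=1 (all 1) -> maybe
Op 4: insert gnu -> sets bits 1 4 6 -> bits=011111100
Op 5: query gnu -> checks bit1=1, bit4=1, bit6=1 (all 1) -> maybe
Op 6: query dog -> checks bit2=1, bit5=1 (all 1) -> maybe
Op 7: query eel -> checks bit2=1, bit3=1, bit8=0 (has a 0) -> no
Op 8: query ape -> checks bit3=1, bit6=1 (all 1) -> maybe
Op 9: insert yak -> sets bits 0 6 7 -> bits=111111110
Op 10: query eel -> checks bit2=1, bit3=1, bit8=0 (has a 0) -> no
Query results in order: maybe maybe maybe no maybe no

Answer: maybe maybe maybe no maybe no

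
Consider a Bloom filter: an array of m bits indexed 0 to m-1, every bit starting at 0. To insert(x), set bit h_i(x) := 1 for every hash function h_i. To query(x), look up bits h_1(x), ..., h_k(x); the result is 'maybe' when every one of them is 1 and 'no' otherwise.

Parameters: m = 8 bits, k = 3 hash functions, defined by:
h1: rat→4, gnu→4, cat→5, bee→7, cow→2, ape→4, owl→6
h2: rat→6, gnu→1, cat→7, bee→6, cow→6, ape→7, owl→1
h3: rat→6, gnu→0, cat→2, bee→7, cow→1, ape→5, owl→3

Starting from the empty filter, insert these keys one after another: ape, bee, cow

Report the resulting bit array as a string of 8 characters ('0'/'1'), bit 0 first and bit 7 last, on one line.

Answer: 01101111

Derivation:
Start: bits=00000000
After insert 'ape': sets bits 4 5 7 -> bits=00001101
After insert 'bee': sets bits 6 7 -> bits=00001111
After insert 'cow': sets bits 1 2 6 -> bits=01101111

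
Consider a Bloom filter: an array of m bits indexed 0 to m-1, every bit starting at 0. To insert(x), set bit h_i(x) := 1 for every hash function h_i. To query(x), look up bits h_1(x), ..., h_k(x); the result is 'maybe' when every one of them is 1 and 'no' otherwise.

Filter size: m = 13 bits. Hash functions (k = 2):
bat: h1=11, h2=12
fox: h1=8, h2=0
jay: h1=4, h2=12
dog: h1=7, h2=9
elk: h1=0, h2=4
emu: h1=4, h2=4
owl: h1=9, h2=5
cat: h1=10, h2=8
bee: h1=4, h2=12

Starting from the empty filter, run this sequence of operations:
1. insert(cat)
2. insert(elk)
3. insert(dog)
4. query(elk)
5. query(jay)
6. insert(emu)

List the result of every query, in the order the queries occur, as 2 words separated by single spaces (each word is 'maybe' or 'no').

Start: bits=0000000000000
Op 1: insert cat -> sets bits 8 10 -> bits=0000000010100
Op 2: insert elk -> sets bits 0 4 -> bits=1000100010100
Op 3: insert dog -> sets bits 7 9 -> bits=1000100111100
Op 4: query elk -> checks bit0=1, bit4=1 (all 1) -> maybe
Op 5: query jay -> checks bit4=1, bit12=0 (has a 0) -> no
Op 6: insert emu -> sets bits 4 -> bits=1000100111100
Query results in order: maybe no

Answer: maybe no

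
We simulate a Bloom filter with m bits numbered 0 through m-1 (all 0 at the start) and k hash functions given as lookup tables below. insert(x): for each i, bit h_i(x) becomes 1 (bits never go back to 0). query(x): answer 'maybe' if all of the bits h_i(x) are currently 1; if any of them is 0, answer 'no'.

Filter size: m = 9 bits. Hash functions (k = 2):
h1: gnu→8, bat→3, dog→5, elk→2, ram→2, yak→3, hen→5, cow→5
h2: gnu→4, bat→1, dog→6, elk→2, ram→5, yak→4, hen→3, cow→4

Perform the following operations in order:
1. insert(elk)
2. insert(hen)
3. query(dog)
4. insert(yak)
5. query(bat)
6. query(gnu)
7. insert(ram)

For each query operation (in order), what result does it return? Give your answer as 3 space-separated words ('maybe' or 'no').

Answer: no no no

Derivation:
Start: bits=000000000
Op 1: insert elk -> sets bits 2 -> bits=001000000
Op 2: insert hen -> sets bits 3 5 -> bits=001101000
Op 3: query dog -> checks bit5=1, bit6=0 (has a 0) -> no
Op 4: insert yak -> sets bits 3 4 -> bits=001111000
Op 5: query bat -> checks bit1=0, bit3=1 (has a 0) -> no
Op 6: query gnu -> checks bit4=1, bit8=0 (has a 0) -> no
Op 7: insert ram -> sets bits 2 5 -> bits=001111000
Query results in order: no no no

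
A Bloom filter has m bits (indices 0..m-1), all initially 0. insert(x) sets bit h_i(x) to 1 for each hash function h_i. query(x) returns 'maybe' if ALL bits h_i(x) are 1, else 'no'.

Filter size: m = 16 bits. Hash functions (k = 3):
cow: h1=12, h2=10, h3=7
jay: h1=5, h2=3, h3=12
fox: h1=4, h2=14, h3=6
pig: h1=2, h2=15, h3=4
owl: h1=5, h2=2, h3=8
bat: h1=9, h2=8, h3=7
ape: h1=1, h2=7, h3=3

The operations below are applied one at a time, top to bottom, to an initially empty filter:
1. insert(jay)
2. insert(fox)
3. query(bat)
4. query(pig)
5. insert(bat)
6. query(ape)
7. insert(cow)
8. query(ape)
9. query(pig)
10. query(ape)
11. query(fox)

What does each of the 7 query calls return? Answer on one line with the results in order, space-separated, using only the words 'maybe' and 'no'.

Answer: no no no no no no maybe

Derivation:
Start: bits=0000000000000000
Op 1: insert jay -> sets bits 3 5 12 -> bits=0001010000001000
Op 2: insert fox -> sets bits 4 6 14 -> bits=0001111000001010
Op 3: query bat -> checks bit7=0, bit8=0, bit9=0 (has a 0) -> no
Op 4: query pig -> checks bit2=0, bit4=1, bit15=0 (has a 0) -> no
Op 5: insert bat -> sets bits 7 8 9 -> bits=0001111111001010
Op 6: query ape -> checks bit1=0, bit3=1, bit7=1 (has a 0) -> no
Op 7: insert cow -> sets bits 7 10 12 -> bits=0001111111101010
Op 8: query ape -> checks bit1=0, bit3=1, bit7=1 (has a 0) -> no
Op 9: query pig -> checks bit2=0, bit4=1, bit15=0 (has a 0) -> no
Op 10: query ape -> checks bit1=0, bit3=1, bit7=1 (has a 0) -> no
Op 11: query fox -> checks bit4=1, bit6=1, bit14=1 (all 1) -> maybe
Query results in order: no no no no no no maybe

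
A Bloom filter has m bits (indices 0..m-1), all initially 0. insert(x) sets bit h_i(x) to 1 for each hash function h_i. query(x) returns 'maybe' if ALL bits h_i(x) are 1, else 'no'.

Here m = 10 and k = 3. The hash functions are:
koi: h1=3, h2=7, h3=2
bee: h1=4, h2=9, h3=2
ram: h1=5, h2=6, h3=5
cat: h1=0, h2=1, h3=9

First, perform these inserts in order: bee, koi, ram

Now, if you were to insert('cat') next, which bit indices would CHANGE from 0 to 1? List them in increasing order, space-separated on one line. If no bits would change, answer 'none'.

Answer: 0 1

Derivation:
Start: bits=0000000000
After insert 'bee': sets bits 2 4 9 -> bits=0010100001
After insert 'koi': sets bits 2 3 7 -> bits=0011100101
After insert 'ram': sets bits 5 6 -> bits=0011111101
insert 'cat' would touch bits 0 1 9; currently bit0=0, bit1=0, bit9=1
Bits that are 0 among those (would change 0->1): 0 1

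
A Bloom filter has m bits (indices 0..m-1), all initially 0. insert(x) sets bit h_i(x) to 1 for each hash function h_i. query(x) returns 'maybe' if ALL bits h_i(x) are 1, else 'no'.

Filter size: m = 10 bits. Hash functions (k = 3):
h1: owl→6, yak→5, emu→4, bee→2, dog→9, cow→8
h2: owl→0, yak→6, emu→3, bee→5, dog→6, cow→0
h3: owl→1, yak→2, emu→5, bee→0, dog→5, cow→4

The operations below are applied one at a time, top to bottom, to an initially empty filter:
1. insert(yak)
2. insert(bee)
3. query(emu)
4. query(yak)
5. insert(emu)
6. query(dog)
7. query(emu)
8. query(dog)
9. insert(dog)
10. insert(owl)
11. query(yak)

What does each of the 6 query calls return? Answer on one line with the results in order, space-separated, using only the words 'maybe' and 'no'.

Answer: no maybe no maybe no maybe

Derivation:
Start: bits=0000000000
Op 1: insert yak -> sets bits 2 5 6 -> bits=0010011000
Op 2: insert bee -> sets bits 0 2 5 -> bits=1010011000
Op 3: query emu -> checks bit3=0, bit4=0, bit5=1 (has a 0) -> no
Op 4: query yak -> checks bit2=1, bit5=1, bit6=1 (all 1) -> maybe
Op 5: insert emu -> sets bits 3 4 5 -> bits=1011111000
Op 6: query dog -> checks bit5=1, bit6=1, bit9=0 (has a 0) -> no
Op 7: query emu -> checks bit3=1, bit4=1, bit5=1 (all 1) -> maybe
Op 8: query dog -> checks bit5=1, bit6=1, bit9=0 (has a 0) -> no
Op 9: insert dog -> sets bits 5 6 9 -> bits=1011111001
Op 10: insert owl -> sets bits 0 1 6 -> bits=1111111001
Op 11: query yak -> checks bit2=1, bit5=1, bit6=1 (all 1) -> maybe
Query results in order: no maybe no maybe no maybe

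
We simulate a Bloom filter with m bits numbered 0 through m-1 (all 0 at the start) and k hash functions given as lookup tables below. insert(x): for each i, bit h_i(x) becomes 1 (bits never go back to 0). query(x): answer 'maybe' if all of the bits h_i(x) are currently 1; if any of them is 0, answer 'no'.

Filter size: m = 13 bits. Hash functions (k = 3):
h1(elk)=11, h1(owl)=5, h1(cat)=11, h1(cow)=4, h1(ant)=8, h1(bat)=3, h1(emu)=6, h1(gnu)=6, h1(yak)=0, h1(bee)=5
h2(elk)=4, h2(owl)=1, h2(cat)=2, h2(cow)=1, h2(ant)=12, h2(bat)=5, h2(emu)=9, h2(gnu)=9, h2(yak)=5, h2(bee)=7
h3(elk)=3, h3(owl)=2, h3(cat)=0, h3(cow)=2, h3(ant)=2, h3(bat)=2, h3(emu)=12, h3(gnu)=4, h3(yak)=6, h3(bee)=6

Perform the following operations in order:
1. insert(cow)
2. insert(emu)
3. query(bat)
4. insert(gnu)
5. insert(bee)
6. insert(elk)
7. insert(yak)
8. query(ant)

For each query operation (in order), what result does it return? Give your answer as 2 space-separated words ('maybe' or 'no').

Start: bits=0000000000000
Op 1: insert cow -> sets bits 1 2 4 -> bits=0110100000000
Op 2: insert emu -> sets bits 6 9 12 -> bits=0110101001001
Op 3: query bat -> checks bit2=1, bit3=0, bit5=0 (has a 0) -> no
Op 4: insert gnu -> sets bits 4 6 9 -> bits=0110101001001
Op 5: insert bee -> sets bits 5 6 7 -> bits=0110111101001
Op 6: insert elk -> sets bits 3 4 11 -> bits=0111111101011
Op 7: insert yak -> sets bits 0 5 6 -> bits=1111111101011
Op 8: query ant -> checks bit2=1, bit8=0, bit12=1 (has a 0) -> no
Query results in order: no no

Answer: no no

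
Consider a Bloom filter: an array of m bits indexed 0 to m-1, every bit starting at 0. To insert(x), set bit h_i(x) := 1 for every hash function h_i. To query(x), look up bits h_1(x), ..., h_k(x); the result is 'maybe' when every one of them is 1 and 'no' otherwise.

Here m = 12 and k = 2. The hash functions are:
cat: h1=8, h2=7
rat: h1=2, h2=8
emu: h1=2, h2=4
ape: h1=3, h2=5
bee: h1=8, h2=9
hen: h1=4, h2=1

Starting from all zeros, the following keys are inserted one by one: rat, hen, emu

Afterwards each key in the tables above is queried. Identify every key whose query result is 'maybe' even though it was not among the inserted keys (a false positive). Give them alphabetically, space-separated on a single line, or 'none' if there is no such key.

Start: bits=000000000000
After insert 'rat': sets bits 2 8 -> bits=001000001000
After insert 'hen': sets bits 1 4 -> bits=011010001000
After insert 'emu': sets bits 2 4 -> bits=011010001000
Not inserted: ape bee cat — query each against bits=011010001000:
query ape: checks bit3=0, bit5=0 (has a 0) -> no => not a false positive
query bee: checks bit8=1, bit9=0 (has a 0) -> no => not a false positive
query cat: checks bit7=0, bit8=1 (has a 0) -> no => not a false positive
False positives (alphabetical): none

Answer: none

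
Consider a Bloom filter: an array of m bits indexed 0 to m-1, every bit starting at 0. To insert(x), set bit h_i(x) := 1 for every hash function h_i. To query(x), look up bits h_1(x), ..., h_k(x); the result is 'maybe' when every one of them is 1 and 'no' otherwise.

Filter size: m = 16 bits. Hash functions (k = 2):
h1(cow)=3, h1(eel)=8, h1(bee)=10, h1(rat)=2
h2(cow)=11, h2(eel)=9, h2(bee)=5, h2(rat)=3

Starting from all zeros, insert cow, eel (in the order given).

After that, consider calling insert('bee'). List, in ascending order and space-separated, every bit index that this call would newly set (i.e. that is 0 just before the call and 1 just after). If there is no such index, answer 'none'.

Start: bits=0000000000000000
After insert 'cow': sets bits 3 11 -> bits=0001000000010000
After insert 'eel': sets bits 8 9 -> bits=0001000011010000
insert 'bee' would touch bits 5 10; currently bit5=0, bit10=0
Bits that are 0 among those (would change 0->1): 5 10

Answer: 5 10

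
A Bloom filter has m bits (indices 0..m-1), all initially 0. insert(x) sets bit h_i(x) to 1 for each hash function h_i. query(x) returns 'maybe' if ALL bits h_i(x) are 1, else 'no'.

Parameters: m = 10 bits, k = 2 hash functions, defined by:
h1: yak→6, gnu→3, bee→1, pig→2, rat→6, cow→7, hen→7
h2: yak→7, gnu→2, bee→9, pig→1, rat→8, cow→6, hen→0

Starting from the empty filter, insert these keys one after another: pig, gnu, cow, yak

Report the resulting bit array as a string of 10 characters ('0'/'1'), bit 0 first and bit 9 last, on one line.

Start: bits=0000000000
After insert 'pig': sets bits 1 2 -> bits=0110000000
After insert 'gnu': sets bits 2 3 -> bits=0111000000
After insert 'cow': sets bits 6 7 -> bits=0111001100
After insert 'yak': sets bits 6 7 -> bits=0111001100

Answer: 0111001100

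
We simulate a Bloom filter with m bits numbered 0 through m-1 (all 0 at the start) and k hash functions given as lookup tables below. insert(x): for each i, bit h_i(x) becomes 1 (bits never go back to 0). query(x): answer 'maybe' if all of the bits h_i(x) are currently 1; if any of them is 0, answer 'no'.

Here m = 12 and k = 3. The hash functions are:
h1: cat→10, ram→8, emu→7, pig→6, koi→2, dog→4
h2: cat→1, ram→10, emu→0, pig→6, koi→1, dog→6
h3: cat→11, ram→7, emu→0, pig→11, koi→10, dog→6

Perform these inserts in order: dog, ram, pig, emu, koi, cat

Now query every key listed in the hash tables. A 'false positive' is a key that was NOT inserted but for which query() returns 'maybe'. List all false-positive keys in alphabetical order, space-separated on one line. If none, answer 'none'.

Start: bits=000000000000
After insert 'dog': sets bits 4 6 -> bits=000010100000
After insert 'ram': sets bits 7 8 10 -> bits=000010111010
After insert 'pig': sets bits 6 11 -> bits=000010111011
After insert 'emu': sets bits 0 7 -> bits=100010111011
After insert 'koi': sets bits 1 2 10 -> bits=111010111011
After insert 'cat': sets bits 1 10 11 -> bits=111010111011
Not inserted: (none) — query each against bits=111010111011:
False positives (alphabetical): none

Answer: none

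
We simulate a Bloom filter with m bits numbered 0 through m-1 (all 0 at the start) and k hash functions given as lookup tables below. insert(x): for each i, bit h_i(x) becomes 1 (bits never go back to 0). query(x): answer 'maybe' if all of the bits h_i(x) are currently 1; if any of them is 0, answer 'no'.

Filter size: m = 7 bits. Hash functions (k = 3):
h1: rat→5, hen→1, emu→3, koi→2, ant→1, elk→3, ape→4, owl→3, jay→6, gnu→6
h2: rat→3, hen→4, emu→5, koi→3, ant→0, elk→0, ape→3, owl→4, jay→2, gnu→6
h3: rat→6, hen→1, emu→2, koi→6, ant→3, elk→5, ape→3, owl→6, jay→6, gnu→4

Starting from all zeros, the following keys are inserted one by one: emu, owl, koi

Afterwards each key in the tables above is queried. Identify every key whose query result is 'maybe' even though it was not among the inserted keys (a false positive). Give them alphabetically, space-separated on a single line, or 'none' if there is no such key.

Start: bits=0000000
After insert 'emu': sets bits 2 3 5 -> bits=0011010
After insert 'owl': sets bits 3 4 6 -> bits=0011111
After insert 'koi': sets bits 2 3 6 -> bits=0011111
Not inserted: ant ape elk gnu hen jay rat — query each against bits=0011111:
query ant: checks bit0=0, bit1=0, bit3=1 (has a 0) -> no => not a false positive
query ape: checks bit3=1, bit4=1 (all 1) -> maybe => FALSE POSITIVE
query elk: checks bit0=0, bit3=1, bit5=1 (has a 0) -> no => not a false positive
query gnu: checks bit4=1, bit6=1 (all 1) -> maybe => FALSE POSITIVE
query hen: checks bit1=0, bit4=1 (has a 0) -> no => not a false positive
query jay: checks bit2=1, bit6=1 (all 1) -> maybe => FALSE POSITIVE
query rat: checks bit3=1, bit5=1, bit6=1 (all 1) -> maybe => FALSE POSITIVE
False positives (alphabetical): ape gnu jay rat

Answer: ape gnu jay rat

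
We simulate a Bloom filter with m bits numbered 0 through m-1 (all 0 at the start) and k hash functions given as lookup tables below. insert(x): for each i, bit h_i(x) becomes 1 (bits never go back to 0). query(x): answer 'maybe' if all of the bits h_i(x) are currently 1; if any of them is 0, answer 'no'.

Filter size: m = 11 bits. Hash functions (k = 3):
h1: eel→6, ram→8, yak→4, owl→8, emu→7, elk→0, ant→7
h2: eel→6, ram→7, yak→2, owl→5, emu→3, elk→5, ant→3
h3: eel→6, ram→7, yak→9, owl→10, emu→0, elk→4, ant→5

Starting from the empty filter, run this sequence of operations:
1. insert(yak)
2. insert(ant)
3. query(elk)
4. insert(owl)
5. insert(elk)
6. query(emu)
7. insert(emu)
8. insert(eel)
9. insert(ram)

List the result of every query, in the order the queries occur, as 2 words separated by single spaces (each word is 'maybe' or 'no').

Answer: no maybe

Derivation:
Start: bits=00000000000
Op 1: insert yak -> sets bits 2 4 9 -> bits=00101000010
Op 2: insert ant -> sets bits 3 5 7 -> bits=00111101010
Op 3: query elk -> checks bit0=0, bit4=1, bit5=1 (has a 0) -> no
Op 4: insert owl -> sets bits 5 8 10 -> bits=00111101111
Op 5: insert elk -> sets bits 0 4 5 -> bits=10111101111
Op 6: query emu -> checks bit0=1, bit3=1, bit7=1 (all 1) -> maybe
Op 7: insert emu -> sets bits 0 3 7 -> bits=10111101111
Op 8: insert eel -> sets bits 6 -> bits=10111111111
Op 9: insert ram -> sets bits 7 8 -> bits=10111111111
Query results in order: no maybe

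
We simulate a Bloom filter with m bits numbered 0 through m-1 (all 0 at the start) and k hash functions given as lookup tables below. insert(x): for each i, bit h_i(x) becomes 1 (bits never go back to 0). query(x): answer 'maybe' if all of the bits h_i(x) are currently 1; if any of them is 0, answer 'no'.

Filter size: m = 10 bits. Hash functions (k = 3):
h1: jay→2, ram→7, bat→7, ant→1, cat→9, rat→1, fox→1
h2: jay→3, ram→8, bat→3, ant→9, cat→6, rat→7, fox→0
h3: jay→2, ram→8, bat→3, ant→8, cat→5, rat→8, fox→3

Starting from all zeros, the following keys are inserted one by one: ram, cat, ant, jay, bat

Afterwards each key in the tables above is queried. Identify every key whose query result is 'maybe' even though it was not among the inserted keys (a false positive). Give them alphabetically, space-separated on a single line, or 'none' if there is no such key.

Answer: rat

Derivation:
Start: bits=0000000000
After insert 'ram': sets bits 7 8 -> bits=0000000110
After insert 'cat': sets bits 5 6 9 -> bits=0000011111
After insert 'ant': sets bits 1 8 9 -> bits=0100011111
After insert 'jay': sets bits 2 3 -> bits=0111011111
After insert 'bat': sets bits 3 7 -> bits=0111011111
Not inserted: fox rat — query each against bits=0111011111:
query fox: checks bit0=0, bit1=1, bit3=1 (has a 0) -> no => not a false positive
query rat: checks bit1=1, bit7=1, bit8=1 (all 1) -> maybe => FALSE POSITIVE
False positives (alphabetical): rat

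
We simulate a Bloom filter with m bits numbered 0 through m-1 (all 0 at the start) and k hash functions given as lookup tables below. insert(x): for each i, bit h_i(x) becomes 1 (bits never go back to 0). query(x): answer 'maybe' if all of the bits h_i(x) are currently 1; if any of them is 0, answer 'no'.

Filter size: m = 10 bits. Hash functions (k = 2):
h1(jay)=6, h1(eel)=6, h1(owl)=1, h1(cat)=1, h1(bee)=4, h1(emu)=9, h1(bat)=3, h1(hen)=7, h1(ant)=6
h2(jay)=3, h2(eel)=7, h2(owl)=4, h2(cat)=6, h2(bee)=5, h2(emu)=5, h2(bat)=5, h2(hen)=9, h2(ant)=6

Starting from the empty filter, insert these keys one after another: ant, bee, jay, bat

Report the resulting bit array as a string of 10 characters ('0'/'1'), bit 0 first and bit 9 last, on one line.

Answer: 0001111000

Derivation:
Start: bits=0000000000
After insert 'ant': sets bits 6 -> bits=0000001000
After insert 'bee': sets bits 4 5 -> bits=0000111000
After insert 'jay': sets bits 3 6 -> bits=0001111000
After insert 'bat': sets bits 3 5 -> bits=0001111000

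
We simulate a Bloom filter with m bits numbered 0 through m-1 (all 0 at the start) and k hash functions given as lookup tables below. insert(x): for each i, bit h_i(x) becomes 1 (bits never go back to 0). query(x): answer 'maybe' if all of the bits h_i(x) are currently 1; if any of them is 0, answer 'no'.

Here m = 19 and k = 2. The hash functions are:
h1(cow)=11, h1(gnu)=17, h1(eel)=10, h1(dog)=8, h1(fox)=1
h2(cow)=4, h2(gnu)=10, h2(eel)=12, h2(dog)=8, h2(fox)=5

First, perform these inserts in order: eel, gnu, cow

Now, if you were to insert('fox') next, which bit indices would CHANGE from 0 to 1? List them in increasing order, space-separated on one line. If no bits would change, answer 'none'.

Start: bits=0000000000000000000
After insert 'eel': sets bits 10 12 -> bits=0000000000101000000
After insert 'gnu': sets bits 10 17 -> bits=0000000000101000010
After insert 'cow': sets bits 4 11 -> bits=0000100000111000010
insert 'fox' would touch bits 1 5; currently bit1=0, bit5=0
Bits that are 0 among those (would change 0->1): 1 5

Answer: 1 5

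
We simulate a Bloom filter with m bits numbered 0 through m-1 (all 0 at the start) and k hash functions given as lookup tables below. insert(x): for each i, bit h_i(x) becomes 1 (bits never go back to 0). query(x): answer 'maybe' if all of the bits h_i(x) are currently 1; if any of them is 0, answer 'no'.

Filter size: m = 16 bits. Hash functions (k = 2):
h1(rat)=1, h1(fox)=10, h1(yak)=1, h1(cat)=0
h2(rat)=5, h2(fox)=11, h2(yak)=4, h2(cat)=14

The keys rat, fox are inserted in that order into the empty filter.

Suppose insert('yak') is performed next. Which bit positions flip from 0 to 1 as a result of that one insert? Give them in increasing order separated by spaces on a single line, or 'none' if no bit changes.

Start: bits=0000000000000000
After insert 'rat': sets bits 1 5 -> bits=0100010000000000
After insert 'fox': sets bits 10 11 -> bits=0100010000110000
insert 'yak' would touch bits 1 4; currently bit1=1, bit4=0
Bits that are 0 among those (would change 0->1): 4

Answer: 4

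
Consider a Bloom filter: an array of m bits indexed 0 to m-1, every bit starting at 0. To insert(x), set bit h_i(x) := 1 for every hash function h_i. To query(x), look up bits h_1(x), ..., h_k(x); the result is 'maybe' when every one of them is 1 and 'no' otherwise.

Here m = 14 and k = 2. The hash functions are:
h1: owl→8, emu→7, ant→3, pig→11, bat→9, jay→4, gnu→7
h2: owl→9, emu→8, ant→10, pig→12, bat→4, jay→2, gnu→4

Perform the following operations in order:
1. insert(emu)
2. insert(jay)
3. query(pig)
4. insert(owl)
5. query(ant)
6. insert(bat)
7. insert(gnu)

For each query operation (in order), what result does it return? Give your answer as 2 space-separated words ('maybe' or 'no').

Answer: no no

Derivation:
Start: bits=00000000000000
Op 1: insert emu -> sets bits 7 8 -> bits=00000001100000
Op 2: insert jay -> sets bits 2 4 -> bits=00101001100000
Op 3: query pig -> checks bit11=0, bit12=0 (has a 0) -> no
Op 4: insert owl -> sets bits 8 9 -> bits=00101001110000
Op 5: query ant -> checks bit3=0, bit10=0 (has a 0) -> no
Op 6: insert bat -> sets bits 4 9 -> bits=00101001110000
Op 7: insert gnu -> sets bits 4 7 -> bits=00101001110000
Query results in order: no no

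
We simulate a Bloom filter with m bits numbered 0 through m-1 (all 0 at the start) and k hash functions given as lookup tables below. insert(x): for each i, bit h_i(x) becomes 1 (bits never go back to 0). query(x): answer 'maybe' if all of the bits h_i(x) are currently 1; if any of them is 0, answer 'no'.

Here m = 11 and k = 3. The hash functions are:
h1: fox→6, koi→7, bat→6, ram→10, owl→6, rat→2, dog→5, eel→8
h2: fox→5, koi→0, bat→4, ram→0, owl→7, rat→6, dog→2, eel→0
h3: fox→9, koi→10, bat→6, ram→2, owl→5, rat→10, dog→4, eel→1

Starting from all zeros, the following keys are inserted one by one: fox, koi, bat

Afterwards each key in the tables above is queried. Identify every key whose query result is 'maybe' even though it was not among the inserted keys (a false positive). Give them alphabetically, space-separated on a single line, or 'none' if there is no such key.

Answer: owl

Derivation:
Start: bits=00000000000
After insert 'fox': sets bits 5 6 9 -> bits=00000110010
After insert 'koi': sets bits 0 7 10 -> bits=10000111011
After insert 'bat': sets bits 4 6 -> bits=10001111011
Not inserted: dog eel owl ram rat — query each against bits=10001111011:
query dog: checks bit2=0, bit4=1, bit5=1 (has a 0) -> no => not a false positive
query eel: checks bit0=1, bit1=0, bit8=0 (has a 0) -> no => not a false positive
query owl: checks bit5=1, bit6=1, bit7=1 (all 1) -> maybe => FALSE POSITIVE
query ram: checks bit0=1, bit2=0, bit10=1 (has a 0) -> no => not a false positive
query rat: checks bit2=0, bit6=1, bit10=1 (has a 0) -> no => not a false positive
False positives (alphabetical): owl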